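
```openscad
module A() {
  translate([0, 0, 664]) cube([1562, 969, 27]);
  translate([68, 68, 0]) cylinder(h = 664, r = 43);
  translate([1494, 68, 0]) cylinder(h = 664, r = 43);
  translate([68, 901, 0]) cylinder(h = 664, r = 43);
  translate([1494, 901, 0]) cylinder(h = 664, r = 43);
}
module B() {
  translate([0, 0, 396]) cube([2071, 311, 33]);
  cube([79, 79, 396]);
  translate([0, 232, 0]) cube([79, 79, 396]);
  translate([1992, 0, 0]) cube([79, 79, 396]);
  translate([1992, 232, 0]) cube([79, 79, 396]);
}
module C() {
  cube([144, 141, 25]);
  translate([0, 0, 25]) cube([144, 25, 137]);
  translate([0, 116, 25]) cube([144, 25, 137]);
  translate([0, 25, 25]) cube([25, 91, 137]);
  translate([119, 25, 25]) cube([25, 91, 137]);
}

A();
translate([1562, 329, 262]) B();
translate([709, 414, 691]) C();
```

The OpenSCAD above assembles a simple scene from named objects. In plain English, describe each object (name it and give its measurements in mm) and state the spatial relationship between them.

A is a table: top 1562 mm (x) × 969 mm (y), 27 mm thick, upper face at z = 691 mm, on four round legs of 86 mm diameter, each leg's bounding box inset 25 mm from the nearest pair of top edges, running from z = 0 to the bottom of the top.

B is a long wooden bench with a 2071 mm (x) × 311 mm (y) seat, 33 mm thick, its top surface 429 mm above the floor. Four 79 mm square legs at the seat corners, flush with the edges, run from z = 0 to the seat underside.

C is an open-topped rectangular box: outside dimensions 144×141×162 mm, with a uniform wall and base thickness of 25 mm. The base is a full 144×141 slab on the floor; four walls sit on top of the base. The front and back walls (the −y and +y sides) span the full width; the two side walls fit between them.

The bench is beside the table with their tops flush at z = 691. The open box is on top of the table, centred.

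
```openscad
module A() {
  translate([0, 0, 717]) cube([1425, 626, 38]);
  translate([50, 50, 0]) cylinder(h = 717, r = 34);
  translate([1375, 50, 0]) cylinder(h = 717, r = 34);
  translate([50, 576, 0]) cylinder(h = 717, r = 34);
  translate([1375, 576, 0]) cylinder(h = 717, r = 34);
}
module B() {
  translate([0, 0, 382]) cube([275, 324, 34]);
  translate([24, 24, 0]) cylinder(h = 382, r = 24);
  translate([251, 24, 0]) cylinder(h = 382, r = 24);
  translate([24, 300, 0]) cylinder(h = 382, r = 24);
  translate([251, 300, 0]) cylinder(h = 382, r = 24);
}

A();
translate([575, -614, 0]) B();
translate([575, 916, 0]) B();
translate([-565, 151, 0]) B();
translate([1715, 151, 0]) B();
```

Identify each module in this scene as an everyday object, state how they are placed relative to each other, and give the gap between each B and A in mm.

Each stool's nearest face is 290 mm from the table's bounding box.

A is a table. B is a stool. Four stools sit around the table at the −y, +y, −x, +x sides. The gap between each stool and the table is 290 mm.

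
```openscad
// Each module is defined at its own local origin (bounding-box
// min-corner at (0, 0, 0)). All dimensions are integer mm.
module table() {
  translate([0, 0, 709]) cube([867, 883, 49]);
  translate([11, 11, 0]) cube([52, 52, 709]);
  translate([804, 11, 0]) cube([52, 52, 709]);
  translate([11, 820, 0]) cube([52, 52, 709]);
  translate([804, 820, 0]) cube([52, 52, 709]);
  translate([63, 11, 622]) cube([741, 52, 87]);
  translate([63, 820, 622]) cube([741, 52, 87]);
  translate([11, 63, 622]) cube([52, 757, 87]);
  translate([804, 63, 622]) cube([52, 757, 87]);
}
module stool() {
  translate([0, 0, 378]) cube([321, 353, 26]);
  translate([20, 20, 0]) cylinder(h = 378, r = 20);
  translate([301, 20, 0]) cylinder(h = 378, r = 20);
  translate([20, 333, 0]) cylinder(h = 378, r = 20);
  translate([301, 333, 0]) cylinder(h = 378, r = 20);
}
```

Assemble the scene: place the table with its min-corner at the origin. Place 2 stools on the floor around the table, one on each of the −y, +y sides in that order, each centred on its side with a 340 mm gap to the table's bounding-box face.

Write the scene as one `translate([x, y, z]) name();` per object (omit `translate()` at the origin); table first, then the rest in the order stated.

table();
translate([273, -693, 0]) stool();
translate([273, 1223, 0]) stool();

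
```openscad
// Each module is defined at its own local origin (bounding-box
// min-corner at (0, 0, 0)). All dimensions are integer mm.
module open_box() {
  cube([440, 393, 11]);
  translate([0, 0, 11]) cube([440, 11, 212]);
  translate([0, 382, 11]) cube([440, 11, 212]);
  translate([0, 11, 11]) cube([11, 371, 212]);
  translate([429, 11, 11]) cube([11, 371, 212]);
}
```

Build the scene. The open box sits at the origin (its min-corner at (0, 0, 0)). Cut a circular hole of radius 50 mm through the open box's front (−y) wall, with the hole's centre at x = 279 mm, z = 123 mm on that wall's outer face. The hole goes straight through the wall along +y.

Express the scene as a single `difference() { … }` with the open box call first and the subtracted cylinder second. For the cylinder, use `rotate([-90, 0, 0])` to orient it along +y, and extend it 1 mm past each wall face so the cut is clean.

difference() {
  open_box();
  translate([279, -1, 123]) rotate([-90, 0, 0]) cylinder(h = 13, r = 50);
}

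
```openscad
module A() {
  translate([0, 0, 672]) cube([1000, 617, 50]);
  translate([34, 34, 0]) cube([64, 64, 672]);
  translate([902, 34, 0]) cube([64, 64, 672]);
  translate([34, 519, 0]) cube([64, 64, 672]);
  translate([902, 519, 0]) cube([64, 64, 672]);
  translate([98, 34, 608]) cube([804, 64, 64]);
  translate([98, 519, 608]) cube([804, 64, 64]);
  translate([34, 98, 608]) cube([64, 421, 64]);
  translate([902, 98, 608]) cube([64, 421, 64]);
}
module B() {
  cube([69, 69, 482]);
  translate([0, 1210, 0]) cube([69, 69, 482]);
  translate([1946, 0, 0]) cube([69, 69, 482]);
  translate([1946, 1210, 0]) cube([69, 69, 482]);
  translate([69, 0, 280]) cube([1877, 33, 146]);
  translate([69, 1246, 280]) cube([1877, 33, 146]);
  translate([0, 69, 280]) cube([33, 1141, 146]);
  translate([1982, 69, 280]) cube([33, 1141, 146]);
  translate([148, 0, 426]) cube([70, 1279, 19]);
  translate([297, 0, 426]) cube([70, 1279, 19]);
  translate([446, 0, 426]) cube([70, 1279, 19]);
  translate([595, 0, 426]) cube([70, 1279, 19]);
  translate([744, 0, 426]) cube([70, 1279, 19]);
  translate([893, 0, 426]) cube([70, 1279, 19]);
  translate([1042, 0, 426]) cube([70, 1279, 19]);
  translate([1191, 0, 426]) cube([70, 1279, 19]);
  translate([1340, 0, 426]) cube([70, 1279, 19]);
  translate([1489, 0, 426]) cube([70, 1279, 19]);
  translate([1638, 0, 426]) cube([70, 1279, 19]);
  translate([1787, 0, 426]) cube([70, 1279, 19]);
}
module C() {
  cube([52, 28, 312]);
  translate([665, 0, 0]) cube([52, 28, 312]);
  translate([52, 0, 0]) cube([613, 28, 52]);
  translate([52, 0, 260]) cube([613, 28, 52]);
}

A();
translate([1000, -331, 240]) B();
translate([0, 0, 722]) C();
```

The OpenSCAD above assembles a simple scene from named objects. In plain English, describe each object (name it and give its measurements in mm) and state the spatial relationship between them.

A is a table with a 1000×617 mm rectangular top, 50 mm thick, top surface at z = 722 mm, supported by four 64×64 mm square legs, each inset 34 mm from the nearest pair of top edges, running from the floor. Four apron rails, 64 mm thick and 64 mm tall, run between adjacent legs with their top edges flush with the underside of the top and their outer faces flush with the legs' outer faces.

B is a bed frame 2015 mm long (x) by 1279 mm wide (y). Four 69×69 mm corner posts, 482 mm tall, at the corners of the footprint. Four rails of 33 mm thickness and 146 mm height run between adjacent posts with their undersides at z = 280 mm, their outer faces flush with the outside of the frame (the two x-running rails run between the posts' inner faces; the two y-running rails run between the posts' inner faces). 12 slats, each 70 mm wide (x) and 19 mm thick, lie across the top of the two x-running rails, running the full 1279 mm width of the frame in y; the slats are evenly spaced along x between the inner faces of the end posts with equal gaps (rounded down to the nearest mm) at the −x end and between each pair — any rounding remainder accumulates at the +x end.

C is a rectangular picture frame lying in the x–z plane (depth along y). The opening is 613 mm wide (x) by 208 mm tall (z), surrounded by a border 52 mm wide on all four sides. The frame is 28 mm deep and is made of two full-height vertical stiles with two horizontal rails fitted between them.

The bed frame is beside the table with their tops flush at z = 722. The picture frame is on top of the table.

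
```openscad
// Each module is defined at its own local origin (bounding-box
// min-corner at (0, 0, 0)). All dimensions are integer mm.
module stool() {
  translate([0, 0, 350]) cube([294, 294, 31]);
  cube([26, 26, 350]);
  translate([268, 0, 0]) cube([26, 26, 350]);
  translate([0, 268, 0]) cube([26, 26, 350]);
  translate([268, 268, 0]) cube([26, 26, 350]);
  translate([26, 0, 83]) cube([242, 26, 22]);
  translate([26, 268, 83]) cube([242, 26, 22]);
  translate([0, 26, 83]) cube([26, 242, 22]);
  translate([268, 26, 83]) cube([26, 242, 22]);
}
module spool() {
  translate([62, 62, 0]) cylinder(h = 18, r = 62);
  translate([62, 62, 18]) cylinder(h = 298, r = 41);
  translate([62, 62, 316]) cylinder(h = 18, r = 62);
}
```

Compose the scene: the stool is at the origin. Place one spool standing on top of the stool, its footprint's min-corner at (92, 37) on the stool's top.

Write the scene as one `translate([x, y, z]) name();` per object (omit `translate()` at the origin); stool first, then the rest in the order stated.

stool();
translate([92, 37, 381]) spool();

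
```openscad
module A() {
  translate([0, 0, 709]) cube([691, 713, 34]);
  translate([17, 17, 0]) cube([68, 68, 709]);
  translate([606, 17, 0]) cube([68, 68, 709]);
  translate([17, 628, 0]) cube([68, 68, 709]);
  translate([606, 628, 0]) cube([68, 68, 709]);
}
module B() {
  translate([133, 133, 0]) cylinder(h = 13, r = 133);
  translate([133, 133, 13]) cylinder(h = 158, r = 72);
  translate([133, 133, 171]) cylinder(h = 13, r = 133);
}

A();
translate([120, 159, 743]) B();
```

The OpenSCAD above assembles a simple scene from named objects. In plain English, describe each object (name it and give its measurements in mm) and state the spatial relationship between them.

A is a rectangular dining table. The top is 691×713×34 mm with its upper surface at z = 743 mm. It stands on four 68×68 mm square legs, each inset 17 mm from the nearest pair of top edges, running from the floor to the underside of the top.

B is a spool: two coaxial disc flanges of radius 133 mm and thickness 13 mm, joined by a core cylinder of radius 72 mm and height 158 mm. The lower flange rests on z = 0 and the three cylinders share a vertical axis.

The spool is on top of the table.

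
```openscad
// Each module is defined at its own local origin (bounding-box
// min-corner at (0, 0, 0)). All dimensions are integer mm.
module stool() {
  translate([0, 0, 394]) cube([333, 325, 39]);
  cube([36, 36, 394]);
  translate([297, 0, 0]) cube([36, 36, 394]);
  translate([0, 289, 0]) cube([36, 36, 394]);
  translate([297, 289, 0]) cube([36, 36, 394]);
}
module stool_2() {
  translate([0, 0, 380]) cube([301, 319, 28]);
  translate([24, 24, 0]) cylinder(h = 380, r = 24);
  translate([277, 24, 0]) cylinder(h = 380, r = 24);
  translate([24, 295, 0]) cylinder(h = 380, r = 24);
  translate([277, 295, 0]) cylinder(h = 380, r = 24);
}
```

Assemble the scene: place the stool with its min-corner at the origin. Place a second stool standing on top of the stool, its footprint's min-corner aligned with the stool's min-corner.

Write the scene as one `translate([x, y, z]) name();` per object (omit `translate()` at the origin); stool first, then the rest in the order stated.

stool();
translate([0, 0, 433]) stool_2();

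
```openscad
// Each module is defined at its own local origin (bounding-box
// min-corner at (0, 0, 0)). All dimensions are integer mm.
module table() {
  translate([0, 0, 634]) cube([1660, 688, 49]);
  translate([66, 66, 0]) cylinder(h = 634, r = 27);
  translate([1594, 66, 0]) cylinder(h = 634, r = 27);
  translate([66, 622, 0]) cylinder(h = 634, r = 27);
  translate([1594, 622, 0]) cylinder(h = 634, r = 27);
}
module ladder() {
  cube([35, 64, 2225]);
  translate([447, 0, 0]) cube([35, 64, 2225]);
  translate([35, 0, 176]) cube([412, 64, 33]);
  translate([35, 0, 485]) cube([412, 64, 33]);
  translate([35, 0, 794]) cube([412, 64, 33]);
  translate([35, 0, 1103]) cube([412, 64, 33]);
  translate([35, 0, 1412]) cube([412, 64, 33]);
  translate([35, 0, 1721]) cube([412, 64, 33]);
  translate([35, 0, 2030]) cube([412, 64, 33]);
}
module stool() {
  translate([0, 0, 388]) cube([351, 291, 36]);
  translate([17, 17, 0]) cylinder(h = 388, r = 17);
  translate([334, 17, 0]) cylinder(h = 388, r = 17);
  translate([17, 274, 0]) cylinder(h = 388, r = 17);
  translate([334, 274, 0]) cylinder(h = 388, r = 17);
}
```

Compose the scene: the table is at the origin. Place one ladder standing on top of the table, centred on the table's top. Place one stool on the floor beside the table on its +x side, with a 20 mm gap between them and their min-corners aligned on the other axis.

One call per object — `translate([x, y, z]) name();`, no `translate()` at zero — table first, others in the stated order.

table();
translate([589, 312, 683]) ladder();
translate([1680, 0, 0]) stool();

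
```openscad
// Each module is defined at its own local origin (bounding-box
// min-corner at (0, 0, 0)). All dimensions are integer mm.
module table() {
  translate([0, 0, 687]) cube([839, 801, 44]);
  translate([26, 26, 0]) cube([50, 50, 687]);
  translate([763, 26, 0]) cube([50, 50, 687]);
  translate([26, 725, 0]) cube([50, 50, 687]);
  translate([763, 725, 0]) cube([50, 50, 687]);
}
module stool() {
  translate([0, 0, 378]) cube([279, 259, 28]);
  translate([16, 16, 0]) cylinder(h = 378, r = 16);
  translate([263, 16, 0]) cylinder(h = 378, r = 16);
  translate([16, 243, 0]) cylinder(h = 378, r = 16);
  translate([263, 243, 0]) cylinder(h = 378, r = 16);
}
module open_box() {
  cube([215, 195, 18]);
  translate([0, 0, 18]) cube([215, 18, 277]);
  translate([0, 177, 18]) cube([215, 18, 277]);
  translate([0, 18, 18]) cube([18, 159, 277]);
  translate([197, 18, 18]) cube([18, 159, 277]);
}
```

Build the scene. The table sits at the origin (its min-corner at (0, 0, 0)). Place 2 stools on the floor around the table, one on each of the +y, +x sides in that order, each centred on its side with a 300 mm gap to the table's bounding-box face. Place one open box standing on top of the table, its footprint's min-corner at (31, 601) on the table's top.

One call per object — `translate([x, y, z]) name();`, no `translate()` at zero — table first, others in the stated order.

table();
translate([280, 1101, 0]) stool();
translate([1139, 271, 0]) stool();
translate([31, 601, 731]) open_box();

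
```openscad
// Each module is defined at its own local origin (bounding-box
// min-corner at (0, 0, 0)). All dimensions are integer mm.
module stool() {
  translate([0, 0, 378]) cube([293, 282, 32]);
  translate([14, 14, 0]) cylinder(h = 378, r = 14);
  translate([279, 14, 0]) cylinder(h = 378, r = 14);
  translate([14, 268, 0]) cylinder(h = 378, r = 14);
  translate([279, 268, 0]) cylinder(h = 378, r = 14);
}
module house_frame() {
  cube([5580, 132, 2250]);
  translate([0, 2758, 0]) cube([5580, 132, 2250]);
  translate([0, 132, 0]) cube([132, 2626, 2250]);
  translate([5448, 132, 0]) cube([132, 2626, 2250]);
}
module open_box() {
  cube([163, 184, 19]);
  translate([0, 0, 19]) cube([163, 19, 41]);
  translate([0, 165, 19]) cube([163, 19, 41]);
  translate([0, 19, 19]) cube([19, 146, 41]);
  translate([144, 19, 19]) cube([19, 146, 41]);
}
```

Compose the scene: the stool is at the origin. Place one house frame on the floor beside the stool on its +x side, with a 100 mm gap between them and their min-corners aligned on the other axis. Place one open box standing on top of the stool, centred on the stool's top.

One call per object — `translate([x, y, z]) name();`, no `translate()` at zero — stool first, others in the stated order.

stool();
translate([393, 0, 0]) house_frame();
translate([65, 49, 410]) open_box();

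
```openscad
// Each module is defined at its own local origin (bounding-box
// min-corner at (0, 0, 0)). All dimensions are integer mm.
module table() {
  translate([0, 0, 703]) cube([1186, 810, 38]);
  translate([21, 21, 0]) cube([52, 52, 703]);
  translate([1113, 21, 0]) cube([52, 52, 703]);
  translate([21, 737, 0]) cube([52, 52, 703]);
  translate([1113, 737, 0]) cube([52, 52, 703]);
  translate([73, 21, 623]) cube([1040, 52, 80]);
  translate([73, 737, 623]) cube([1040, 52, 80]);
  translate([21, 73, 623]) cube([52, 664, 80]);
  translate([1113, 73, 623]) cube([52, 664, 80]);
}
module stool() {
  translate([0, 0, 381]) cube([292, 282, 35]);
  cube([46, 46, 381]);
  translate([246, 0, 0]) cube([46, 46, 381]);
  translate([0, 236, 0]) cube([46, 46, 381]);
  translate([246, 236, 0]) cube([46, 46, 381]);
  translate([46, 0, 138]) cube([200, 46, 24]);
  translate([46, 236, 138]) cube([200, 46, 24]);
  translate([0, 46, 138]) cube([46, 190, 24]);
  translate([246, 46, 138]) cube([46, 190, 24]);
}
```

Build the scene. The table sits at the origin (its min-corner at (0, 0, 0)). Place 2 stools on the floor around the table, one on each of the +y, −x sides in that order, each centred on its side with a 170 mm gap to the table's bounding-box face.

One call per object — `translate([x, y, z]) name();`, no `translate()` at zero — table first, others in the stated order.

table();
translate([447, 980, 0]) stool();
translate([-462, 264, 0]) stool();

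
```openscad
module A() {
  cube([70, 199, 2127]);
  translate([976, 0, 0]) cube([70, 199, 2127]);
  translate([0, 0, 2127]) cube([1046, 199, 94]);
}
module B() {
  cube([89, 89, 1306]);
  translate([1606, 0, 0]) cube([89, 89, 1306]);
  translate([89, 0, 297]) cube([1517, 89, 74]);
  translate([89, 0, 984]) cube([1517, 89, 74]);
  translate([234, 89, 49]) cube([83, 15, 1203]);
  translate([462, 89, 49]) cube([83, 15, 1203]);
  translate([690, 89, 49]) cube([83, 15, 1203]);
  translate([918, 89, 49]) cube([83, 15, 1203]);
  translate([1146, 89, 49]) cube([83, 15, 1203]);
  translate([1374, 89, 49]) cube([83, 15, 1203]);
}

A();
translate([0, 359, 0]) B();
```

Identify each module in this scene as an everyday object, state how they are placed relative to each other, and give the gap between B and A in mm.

The fence section's nearest face is 160 mm from the door frame's +y face.

A is a door frame. B is a fence section. The fence section is on the floor beside the door frame on its +y side. The gap between the fence section and the door frame is 160 mm.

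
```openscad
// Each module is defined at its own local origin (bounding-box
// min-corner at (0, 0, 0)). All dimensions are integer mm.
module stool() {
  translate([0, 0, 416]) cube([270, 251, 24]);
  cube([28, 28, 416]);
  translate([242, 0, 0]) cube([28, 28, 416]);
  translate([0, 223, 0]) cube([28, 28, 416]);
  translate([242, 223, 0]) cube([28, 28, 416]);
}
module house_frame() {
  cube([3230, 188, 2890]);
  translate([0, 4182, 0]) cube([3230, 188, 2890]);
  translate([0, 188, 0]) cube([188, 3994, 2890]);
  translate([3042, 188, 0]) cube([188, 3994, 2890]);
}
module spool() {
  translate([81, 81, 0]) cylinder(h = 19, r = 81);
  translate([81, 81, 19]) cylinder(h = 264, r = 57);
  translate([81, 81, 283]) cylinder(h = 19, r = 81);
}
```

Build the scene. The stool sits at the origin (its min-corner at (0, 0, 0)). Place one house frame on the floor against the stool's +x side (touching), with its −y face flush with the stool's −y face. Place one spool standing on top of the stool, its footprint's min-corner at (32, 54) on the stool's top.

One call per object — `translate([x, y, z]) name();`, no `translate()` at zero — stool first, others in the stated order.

stool();
translate([270, 0, 0]) house_frame();
translate([32, 54, 440]) spool();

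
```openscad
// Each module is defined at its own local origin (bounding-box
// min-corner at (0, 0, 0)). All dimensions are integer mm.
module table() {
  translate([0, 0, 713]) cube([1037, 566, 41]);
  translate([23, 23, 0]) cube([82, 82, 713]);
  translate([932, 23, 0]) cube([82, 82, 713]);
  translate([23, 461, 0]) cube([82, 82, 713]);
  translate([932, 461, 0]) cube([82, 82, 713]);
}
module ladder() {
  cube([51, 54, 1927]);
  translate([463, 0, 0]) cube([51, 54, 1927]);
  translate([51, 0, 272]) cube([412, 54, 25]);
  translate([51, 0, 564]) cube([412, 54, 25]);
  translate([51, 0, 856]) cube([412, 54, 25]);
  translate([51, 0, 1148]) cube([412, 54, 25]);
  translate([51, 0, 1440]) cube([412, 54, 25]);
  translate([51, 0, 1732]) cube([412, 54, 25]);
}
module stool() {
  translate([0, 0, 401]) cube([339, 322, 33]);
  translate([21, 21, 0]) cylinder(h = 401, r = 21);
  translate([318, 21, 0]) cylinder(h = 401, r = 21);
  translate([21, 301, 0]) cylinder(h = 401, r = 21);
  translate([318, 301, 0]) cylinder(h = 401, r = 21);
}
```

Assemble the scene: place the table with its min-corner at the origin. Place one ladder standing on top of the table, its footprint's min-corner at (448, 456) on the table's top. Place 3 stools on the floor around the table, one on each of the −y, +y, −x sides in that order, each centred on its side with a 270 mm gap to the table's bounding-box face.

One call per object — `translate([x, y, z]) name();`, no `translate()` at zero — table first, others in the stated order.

table();
translate([448, 456, 754]) ladder();
translate([349, -592, 0]) stool();
translate([349, 836, 0]) stool();
translate([-609, 122, 0]) stool();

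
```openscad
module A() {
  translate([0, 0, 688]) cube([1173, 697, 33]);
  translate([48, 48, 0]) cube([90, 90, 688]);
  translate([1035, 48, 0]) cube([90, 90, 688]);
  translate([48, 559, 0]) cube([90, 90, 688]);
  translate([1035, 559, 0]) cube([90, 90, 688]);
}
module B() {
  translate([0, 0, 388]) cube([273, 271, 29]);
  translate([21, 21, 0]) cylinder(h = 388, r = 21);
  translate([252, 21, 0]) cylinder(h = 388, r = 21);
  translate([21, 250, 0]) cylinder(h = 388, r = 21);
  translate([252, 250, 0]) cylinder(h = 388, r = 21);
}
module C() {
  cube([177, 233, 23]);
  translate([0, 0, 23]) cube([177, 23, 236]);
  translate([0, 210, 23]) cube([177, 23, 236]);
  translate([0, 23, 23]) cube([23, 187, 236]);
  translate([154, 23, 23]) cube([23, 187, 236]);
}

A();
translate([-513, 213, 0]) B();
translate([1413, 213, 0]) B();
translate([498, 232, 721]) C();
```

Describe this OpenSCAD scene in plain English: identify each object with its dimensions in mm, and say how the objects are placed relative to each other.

A is a rectangular dining table. The top is 1173×697×33 mm with its upper surface at z = 721 mm. It stands on four 90×90 mm square legs, each inset 48 mm from the nearest pair of top edges, running from the floor to the underside of the top.

B is a simple wooden stool: a rectangular seat 273 mm (x) by 271 mm (y), 29 mm thick, top face at z = 417 mm, on four round legs, each 42 mm in diameter. The legs rest on z = 0, each leg's axis is inset half a diameter from the nearest pair of seat edges (so the leg's bounding box is flush with the corner).

C is an open storage box with external size 177×233×259 mm and wall thickness 23 mm (the base is also 23 mm thick). The base covers the whole footprint; the four walls stand on the base, with the y-facing walls full-width and the x-facing walls fitting between their inner faces.

Two stools sit around the table at the −x, +x sides. The open box is on top of the table, centred.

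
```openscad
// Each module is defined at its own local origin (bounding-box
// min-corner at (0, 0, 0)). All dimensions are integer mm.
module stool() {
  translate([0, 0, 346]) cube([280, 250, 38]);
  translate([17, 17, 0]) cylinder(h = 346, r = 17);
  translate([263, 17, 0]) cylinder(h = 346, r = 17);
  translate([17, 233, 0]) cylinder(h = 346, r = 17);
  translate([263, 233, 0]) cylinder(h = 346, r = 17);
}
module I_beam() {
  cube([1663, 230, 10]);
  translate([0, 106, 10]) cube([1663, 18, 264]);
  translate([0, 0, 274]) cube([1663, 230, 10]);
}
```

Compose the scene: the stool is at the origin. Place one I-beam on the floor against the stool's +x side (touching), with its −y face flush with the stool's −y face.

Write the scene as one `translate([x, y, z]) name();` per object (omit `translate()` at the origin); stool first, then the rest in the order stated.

stool();
translate([280, 0, 0]) I_beam();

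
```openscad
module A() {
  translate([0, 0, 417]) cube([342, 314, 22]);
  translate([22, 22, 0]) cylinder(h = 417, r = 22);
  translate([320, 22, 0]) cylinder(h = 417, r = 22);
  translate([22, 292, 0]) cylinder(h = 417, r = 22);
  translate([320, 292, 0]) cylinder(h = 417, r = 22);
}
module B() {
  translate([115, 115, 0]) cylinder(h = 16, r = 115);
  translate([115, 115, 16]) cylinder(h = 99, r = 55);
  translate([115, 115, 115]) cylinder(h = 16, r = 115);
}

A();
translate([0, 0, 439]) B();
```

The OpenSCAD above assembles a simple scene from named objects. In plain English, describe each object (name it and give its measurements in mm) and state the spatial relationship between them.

A is a simple wooden stool: a rectangular seat 342 mm (x) by 314 mm (y), 22 mm thick, top face at z = 439 mm, on four round legs, each 44 mm in diameter. The legs rest on z = 0, each leg's axis is inset half a diameter from the nearest pair of seat edges (so the leg's bounding box is flush with the corner).

B is a spool: two coaxial disc flanges of radius 115 mm and thickness 16 mm, joined by a core cylinder of radius 55 mm and height 99 mm. The lower flange rests on z = 0 and the three cylinders share a vertical axis.

The spool is on top of the stool.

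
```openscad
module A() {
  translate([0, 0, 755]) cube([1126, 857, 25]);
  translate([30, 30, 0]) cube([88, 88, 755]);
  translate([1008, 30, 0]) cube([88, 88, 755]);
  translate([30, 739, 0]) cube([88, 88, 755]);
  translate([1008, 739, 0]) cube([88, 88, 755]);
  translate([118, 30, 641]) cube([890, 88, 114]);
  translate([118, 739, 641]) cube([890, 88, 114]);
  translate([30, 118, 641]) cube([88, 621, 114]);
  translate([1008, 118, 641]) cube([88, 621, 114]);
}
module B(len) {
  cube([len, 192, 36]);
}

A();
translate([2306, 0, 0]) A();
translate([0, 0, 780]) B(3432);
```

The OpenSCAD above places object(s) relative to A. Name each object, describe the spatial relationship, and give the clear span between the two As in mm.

A is a table. B is a beam. A beam spans the tops of two tables. The clear span between the two tables is 1180 mm.

Second table starts at x = 2306; first ends at x = 1126; clear span = 2306 − 1126 = 1180 mm.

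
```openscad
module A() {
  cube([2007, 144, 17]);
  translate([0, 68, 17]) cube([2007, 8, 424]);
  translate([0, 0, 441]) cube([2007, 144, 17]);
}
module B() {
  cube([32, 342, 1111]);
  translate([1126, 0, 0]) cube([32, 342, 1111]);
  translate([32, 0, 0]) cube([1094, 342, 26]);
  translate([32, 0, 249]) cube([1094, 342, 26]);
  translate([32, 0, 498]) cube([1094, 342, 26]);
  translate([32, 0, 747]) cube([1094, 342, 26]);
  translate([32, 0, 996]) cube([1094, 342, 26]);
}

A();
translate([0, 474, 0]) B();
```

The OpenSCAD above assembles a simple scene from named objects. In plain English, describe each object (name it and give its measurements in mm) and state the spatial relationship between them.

A is an I-beam lying along x, 2007 mm long. Overall section height 458 mm. Two flanges 144 mm wide (y) and 17 mm thick, one on the floor and one at the top; a web 8 mm thick runs between them, centred on the flange width.

B is a bookshelf 1158 mm wide overall, 342 mm deep and 1111 mm tall. The two sides are 32 mm thick vertical panels. 5 horizontal shelves of 26 mm thickness span between the inner faces of the sides; the lowest shelf sits on the floor and shelves are stacked with a clear vertical gap of 223 mm between each pair.

The bookshelf is on the floor beside the I-beam on its +y side.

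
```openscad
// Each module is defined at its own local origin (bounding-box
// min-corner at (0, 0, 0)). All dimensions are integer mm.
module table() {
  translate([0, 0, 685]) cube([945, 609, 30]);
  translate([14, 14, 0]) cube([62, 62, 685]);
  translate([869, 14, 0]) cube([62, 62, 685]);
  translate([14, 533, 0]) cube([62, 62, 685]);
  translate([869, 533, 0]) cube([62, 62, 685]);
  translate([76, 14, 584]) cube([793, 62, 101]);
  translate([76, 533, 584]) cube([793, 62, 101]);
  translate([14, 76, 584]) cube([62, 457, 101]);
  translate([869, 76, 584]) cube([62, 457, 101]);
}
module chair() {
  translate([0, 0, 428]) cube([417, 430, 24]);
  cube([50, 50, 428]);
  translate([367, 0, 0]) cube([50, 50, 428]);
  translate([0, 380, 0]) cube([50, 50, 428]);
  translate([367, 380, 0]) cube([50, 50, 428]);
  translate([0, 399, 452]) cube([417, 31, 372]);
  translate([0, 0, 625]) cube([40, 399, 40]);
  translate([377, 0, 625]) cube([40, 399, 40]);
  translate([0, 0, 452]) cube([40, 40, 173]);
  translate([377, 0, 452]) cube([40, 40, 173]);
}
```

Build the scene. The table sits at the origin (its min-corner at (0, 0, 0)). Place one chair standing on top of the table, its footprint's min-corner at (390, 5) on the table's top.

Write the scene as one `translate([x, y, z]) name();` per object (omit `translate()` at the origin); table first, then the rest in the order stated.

table();
translate([390, 5, 715]) chair();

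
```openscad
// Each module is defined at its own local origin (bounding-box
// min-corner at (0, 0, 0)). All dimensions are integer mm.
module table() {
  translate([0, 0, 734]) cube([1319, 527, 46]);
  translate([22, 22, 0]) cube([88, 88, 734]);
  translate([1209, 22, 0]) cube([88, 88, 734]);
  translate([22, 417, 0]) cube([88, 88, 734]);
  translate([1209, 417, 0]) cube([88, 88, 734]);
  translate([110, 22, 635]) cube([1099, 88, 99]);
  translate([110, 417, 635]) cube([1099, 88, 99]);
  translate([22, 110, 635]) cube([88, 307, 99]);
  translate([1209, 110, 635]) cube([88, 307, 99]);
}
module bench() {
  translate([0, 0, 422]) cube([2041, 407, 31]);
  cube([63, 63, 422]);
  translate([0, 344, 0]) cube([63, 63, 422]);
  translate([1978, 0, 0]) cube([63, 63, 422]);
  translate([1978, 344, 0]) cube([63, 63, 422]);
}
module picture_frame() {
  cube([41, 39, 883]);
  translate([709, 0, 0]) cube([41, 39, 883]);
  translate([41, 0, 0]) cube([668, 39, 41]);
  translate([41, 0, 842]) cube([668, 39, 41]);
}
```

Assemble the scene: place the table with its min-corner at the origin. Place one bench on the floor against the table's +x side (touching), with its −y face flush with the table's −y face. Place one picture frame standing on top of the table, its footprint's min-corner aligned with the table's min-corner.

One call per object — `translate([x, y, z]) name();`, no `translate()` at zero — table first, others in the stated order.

table();
translate([1319, 0, 0]) bench();
translate([0, 0, 780]) picture_frame();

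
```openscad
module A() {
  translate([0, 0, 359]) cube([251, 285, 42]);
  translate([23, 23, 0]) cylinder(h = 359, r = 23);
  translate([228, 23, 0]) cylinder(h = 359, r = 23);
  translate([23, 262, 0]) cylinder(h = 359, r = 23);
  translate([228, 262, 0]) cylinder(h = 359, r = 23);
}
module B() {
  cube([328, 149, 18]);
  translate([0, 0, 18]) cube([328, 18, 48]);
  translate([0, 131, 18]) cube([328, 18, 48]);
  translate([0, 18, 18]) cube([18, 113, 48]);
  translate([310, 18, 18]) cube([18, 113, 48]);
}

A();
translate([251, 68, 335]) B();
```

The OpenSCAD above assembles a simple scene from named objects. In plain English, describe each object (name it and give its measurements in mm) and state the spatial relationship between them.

A is a four-legged stool. The seat is 251×285 mm, 42 mm thick, top at z = 401 mm. It stands on four round legs, each 46 mm in diameter, from z = 0 to the seat underside, each leg's axis is inset half a diameter from the nearest pair of seat edges (so the leg's bounding box is flush with the corner).

B is an open storage box with external size 328×149×66 mm and wall thickness 18 mm (the base is also 18 mm thick). The base covers the whole footprint; the four walls stand on the base, with the y-facing walls full-width and the x-facing walls fitting between their inner faces.

The open box is beside the stool with their tops flush at z = 401.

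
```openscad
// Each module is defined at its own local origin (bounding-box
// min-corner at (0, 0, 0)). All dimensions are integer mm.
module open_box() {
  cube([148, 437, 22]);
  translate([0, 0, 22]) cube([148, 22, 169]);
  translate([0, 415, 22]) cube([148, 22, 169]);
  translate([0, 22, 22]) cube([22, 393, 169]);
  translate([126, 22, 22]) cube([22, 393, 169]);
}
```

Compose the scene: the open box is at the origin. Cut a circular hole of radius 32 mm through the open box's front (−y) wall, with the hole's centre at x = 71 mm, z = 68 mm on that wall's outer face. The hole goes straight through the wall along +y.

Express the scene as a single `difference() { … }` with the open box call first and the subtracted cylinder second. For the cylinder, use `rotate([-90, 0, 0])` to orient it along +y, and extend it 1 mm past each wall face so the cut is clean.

difference() {
  open_box();
  translate([71, -1, 68]) rotate([-90, 0, 0]) cylinder(h = 24, r = 32);
}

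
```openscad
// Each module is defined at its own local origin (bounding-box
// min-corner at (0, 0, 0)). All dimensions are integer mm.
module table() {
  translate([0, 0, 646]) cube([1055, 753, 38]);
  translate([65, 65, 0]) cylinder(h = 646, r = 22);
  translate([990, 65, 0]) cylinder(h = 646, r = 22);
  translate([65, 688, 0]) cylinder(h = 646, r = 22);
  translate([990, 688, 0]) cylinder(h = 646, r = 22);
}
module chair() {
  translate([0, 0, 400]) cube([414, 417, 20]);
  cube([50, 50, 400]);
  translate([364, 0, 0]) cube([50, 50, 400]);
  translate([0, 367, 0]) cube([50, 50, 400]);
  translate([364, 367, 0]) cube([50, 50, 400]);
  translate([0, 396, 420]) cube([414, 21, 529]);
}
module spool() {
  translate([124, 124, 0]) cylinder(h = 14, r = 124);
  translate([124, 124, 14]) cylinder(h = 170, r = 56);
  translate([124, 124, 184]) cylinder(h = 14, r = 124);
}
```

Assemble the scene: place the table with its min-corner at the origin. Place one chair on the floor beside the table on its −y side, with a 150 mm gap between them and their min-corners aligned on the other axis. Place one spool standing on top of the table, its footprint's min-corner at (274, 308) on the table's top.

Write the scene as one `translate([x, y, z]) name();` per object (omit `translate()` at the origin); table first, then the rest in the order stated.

table();
translate([0, -567, 0]) chair();
translate([274, 308, 684]) spool();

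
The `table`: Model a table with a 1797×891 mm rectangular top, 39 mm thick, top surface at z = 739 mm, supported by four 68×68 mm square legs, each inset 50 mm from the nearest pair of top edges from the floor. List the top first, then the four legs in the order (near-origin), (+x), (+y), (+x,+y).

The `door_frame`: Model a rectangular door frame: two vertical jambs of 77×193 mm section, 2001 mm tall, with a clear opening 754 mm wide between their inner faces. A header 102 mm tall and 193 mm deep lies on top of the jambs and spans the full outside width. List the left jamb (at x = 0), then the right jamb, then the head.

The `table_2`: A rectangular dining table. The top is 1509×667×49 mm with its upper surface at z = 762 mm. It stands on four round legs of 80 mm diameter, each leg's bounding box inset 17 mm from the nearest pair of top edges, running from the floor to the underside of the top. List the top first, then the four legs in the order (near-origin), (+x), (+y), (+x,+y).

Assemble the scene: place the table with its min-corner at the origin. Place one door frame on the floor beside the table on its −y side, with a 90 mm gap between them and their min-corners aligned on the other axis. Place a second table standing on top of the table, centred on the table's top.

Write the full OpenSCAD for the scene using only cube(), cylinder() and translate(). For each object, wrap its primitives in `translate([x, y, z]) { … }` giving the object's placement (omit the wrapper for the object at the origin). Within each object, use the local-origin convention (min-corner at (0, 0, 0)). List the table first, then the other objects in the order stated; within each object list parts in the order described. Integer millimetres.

translate([0, 0, 700]) cube([1797, 891, 39]);
translate([50, 50, 0]) cube([68, 68, 700]);
translate([1679, 50, 0]) cube([68, 68, 700]);
translate([50, 773, 0]) cube([68, 68, 700]);
translate([1679, 773, 0]) cube([68, 68, 700]);
translate([0, -283, 0]) {
  cube([77, 193, 2001]);
  translate([831, 0, 0]) cube([77, 193, 2001]);
  translate([0, 0, 2001]) cube([908, 193, 102]);
}
translate([144, 112, 739]) {
  translate([0, 0, 713]) cube([1509, 667, 49]);
  translate([57, 57, 0]) cylinder(h = 713, r = 40);
  translate([1452, 57, 0]) cylinder(h = 713, r = 40);
  translate([57, 610, 0]) cylinder(h = 713, r = 40);
  translate([1452, 610, 0]) cylinder(h = 713, r = 40);
}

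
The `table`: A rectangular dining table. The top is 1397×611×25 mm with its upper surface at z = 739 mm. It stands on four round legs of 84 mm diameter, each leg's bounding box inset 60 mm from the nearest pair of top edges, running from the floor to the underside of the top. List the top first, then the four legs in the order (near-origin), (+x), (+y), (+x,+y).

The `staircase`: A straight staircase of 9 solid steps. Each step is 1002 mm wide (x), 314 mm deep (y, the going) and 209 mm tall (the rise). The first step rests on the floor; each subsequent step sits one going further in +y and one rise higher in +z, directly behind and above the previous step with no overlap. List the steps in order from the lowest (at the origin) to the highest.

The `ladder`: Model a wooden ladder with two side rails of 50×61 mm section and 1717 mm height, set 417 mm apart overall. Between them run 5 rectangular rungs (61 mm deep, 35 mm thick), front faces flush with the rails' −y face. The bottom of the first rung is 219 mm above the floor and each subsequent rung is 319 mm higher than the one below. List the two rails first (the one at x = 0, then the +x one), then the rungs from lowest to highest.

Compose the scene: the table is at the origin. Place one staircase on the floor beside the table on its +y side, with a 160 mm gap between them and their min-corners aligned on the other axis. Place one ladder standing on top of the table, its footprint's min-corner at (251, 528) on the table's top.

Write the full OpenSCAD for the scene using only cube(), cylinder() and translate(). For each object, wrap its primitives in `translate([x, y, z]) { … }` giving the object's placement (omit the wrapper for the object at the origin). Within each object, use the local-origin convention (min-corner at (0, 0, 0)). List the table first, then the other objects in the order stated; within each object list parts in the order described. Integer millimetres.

translate([0, 0, 714]) cube([1397, 611, 25]);
translate([102, 102, 0]) cylinder(h = 714, r = 42);
translate([1295, 102, 0]) cylinder(h = 714, r = 42);
translate([102, 509, 0]) cylinder(h = 714, r = 42);
translate([1295, 509, 0]) cylinder(h = 714, r = 42);
translate([0, 771, 0]) {
  cube([1002, 314, 209]);
  translate([0, 314, 209]) cube([1002, 314, 209]);
  translate([0, 628, 418]) cube([1002, 314, 209]);
  translate([0, 942, 627]) cube([1002, 314, 209]);
  translate([0, 1256, 836]) cube([1002, 314, 209]);
  translate([0, 1570, 1045]) cube([1002, 314, 209]);
  translate([0, 1884, 1254]) cube([1002, 314, 209]);
  translate([0, 2198, 1463]) cube([1002, 314, 209]);
  translate([0, 2512, 1672]) cube([1002, 314, 209]);
}
translate([251, 528, 739]) {
  cube([50, 61, 1717]);
  translate([367, 0, 0]) cube([50, 61, 1717]);
  translate([50, 0, 219]) cube([317, 61, 35]);
  translate([50, 0, 538]) cube([317, 61, 35]);
  translate([50, 0, 857]) cube([317, 61, 35]);
  translate([50, 0, 1176]) cube([317, 61, 35]);
  translate([50, 0, 1495]) cube([317, 61, 35]);
}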